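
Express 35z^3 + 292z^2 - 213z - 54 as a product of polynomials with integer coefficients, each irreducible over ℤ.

Testing divisors of the constant over divisors of the leading coefficient, z = -9 is a root, giving the factor (z + 9) and quotient 35z^2 - 23z - 6.
The remaining quadratic factors as (5z + 1)(7z - 6).

(5z + 1)(7z - 6)(z + 9)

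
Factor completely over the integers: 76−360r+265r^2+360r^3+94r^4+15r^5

By the rational root theorem, r = 1/3 is a root, giving the factor (3r−1) and quotient 5r^4+33r^3+131r^2+132r−76.
Then r = −2 is a root, so (r+2) is a factor; dividing leaves 5r^3+23r^2+85r−38.
Next, r = 2/5 is a root, giving the factor (5r−2) and quotient r^2+5r+19.
The quadratic r^2+5r+19 has discriminant −51 < 0 and is irreducible over ℤ.

(3r−1)(5r−2)(r+2)(r^2+5r+19)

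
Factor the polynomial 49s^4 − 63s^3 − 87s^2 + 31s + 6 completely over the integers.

Testing divisors of the constant over divisors of the leading coefficient, s = −1 is a root, so (s + 1) is a factor; dividing leaves 49s^3 − 112s^2 + 25s + 6.
Next, s = 3/7 is a root, giving the factor (7s − 3) and quotient 7s^2 − 13s − 2.
The remaining quadratic factors as (s − 2)(7s + 1).

(7s + 1)(7s − 3)(s + 1)(s − 2)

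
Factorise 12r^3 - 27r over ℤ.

Factor out 3r, leaving 4r^2 - 9, which is a difference of two squares.

3r(2r + 3)(2r - 3)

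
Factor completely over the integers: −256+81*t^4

Write as (9*t^2)² − (16)², then factor 9*t^2−16 once more.

(3*t+4)*(3*t−4)*(9*t^2+16)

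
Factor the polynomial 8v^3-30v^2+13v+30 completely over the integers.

By the rational root theorem, v = -3/4 is a root, so (4v+3) divides it; the quotient is 2v^2-9v+10.
The remaining quadratic factors as (v-2)(2v-5).

(2v-5)(4v+3)(v-2)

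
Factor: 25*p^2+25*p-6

Need a pair with product 25·(-6) = -150 and sum 25: that's -5 and 30.
Split the middle term: 25*p^2-5*p + 30*p-6 = 5*p*(5*p-1) + 6*(5*p-1).

(5*p+6)*(5*p-1)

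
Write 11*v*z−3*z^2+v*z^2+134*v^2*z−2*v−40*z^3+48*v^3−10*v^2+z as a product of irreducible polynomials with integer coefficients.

Group: 3*v*(16*v^2+2*v*z+2*v−5*z^2−z) + (8*z−1)*(16*v^2+2*v*z+2*v−5*z^2−z); both groups contain (16*v^2+2*v*z+2*v−5*z^2−z), so (3*v+8*z−1) is a factor with cofactor 16*v^2+2*v*z+2*v−5*z^2−z.
The cofactor groups again: 16*v^2+2*v*z+2*v−5*z^2−z = 8*v*(2*v−z) + (5*z+1)*(2*v−z); both groups contain (2*v−z), giving (8*v+5*z+1)*(2*v−z).

(2*v−z)*(3*v+8*z−1)*(8*v+5*z+1)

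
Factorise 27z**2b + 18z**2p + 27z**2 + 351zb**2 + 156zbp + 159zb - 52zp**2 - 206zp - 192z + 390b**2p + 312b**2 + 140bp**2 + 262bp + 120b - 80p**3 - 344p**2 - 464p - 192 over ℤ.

(9z + 10p + 8)(z + 13b - 4p - 8)(3b + 2p + 3)

Group: 9z(3zb + 2zp + 3z + 39b**2 + 14bp + 15b - 8p**2 - 28p - 24) + (10p + 8)(3zb + 2zp + 3z + 39b**2 + 14bp + 15b - 8p**2 - 28p - 24); both groups contain (3zb + 2zp + 3z + 39b**2 + 14bp + 15b - 8p**2 - 28p - 24), so (9z + 10p + 8) is a factor with cofactor 3zb + 2zp + 3z + 39b**2 + 14bp + 15b - 8p**2 - 28p - 24.
The cofactor groups again: 3zb + 2zp + 3z + 39b**2 + 14bp + 15b - 8p**2 - 28p - 24 = 3b(z + 13b - 4p - 8) + (2p + 3)(z + 13b - 4p - 8); both groups contain (z + 13b - 4p - 8), giving (3b + 2p + 3)(z + 13b - 4p - 8).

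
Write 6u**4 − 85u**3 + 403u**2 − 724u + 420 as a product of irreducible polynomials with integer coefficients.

(6u − 7)(u − 2)(u − 5)(u − 6)

Testing divisors of the constant over divisors of the leading coefficient, u = 6 is a root, so (u − 6) divides it; the quotient is 6u**3 − 49u**2 + 109u − 70.
Then u = 2 is a root, giving the factor (u − 2) and quotient 6u**2 − 37u + 35.
The remaining quadratic factors as (u − 5)(6u − 7).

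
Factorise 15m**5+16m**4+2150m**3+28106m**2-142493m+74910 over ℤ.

(3m-10)(5m-3)(m+11)(m**2-6m+227)

Among the possible rational roots, m = -11 is a root, so (m+11) is a factor; dividing leaves 15m**4-149m**3+3789m**2-13573m+6810.
Next, m = 3/5 is a root, giving the factor (5m-3) and quotient 3m**3-28m**2+741m-2270.
Then m = 10/3 is a root, giving the factor (3m-10) and quotient m**2-6m+227.
The quadratic m**2-6m+227 has discriminant -872 < 0 and is irreducible over ℤ.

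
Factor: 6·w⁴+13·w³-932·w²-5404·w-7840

(2·w+7)·(3·w+8)·(w+10)·(w-14)

Among the possible rational roots, w = -8/3 is a root, so (3·w+8) is a factor; dividing leaves 2·w³-w²-308·w-980.
Next, w = -10 is a root, giving the factor (w+10) and quotient 2·w²-21·w-98.
The remaining quadratic factors as (2·w+7)(w-14).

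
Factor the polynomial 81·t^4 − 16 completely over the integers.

Difference of squares twice: with A = 3·t and B = 2, A⁴ − B⁴ = (A² − B²)(A² + B²), and A² − B² factors again.

(3·t + 2)·(3·t − 2)·(9·t^2 + 4)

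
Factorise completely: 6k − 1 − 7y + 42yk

(6k − 1)(7y + 1)

Group as (42yk − 7y) + (6k − 1) = 7y(6k − 1) + (6k − 1).
Both groups share the factor (6k − 1).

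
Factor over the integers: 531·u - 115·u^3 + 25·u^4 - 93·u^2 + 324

(5·u + 3)·(5·u + 9)·(u - 3)·(u - 4)

Testing divisors of the constant over divisors of the leading coefficient, u = -3/5 is a root, giving the factor (5·u + 3) and quotient 5·u^3 - 26·u^2 - 3·u + 108.
Continuing, u = 4 is a root, so (u - 4) divides it; the quotient is 5·u^2 - 6·u - 27.
The remaining quadratic factors as (u - 3)(5·u + 9).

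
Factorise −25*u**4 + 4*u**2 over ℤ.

−u**2*(5*u + 2)*(5*u − 2)

Every term has a factor of u**2; factoring it out leaves −25*u**2 + 4.
Recognize a difference of squares with the parts 2 and 5*u.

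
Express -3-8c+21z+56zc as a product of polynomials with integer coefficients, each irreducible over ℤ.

(7z-1)(8c+3)

Group as (56zc+21z) + (-8c-3) = 7z(8c+3) - (8c+3).
Both groups share the factor (8c+3).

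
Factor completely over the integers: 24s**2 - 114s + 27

3(2s - 9)(4s - 1)

Pull out the common factor 3, then factor the remaining trinomial.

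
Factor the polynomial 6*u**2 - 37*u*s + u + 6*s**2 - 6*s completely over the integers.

(u - 6*s)*(6*u - s + 1)

Group: u*(6*u - s + 1) - 6*s*(6*u - s + 1); both groups contain (6*u - s + 1).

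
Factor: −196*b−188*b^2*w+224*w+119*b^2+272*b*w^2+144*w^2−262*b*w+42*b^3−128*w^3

Group: 7*b*(6*b^2−20*b*w+17*b+16*w^2−18*w−28) − 8*w*(6*b^2−20*b*w+17*b+16*w^2−18*w−28); both groups contain (6*b^2−20*b*w+17*b+16*w^2−18*w−28), so (7*b−8*w) is a factor with cofactor 6*b^2−20*b*w+17*b+16*w^2−18*w−28.
The cofactor groups again: 6*b^2−20*b*w+17*b+16*w^2−18*w−28 = b*(6*b−8*w−7) + (−2*w+4)*(6*b−8*w−7); both groups contain (6*b−8*w−7), giving (b−2*w+4)*(6*b−8*w−7).

(6*b−8*w−7)*(7*b−8*w)*(b−2*w+4)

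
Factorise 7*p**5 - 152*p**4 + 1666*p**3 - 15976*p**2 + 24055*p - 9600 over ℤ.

(7*p - 5)*(p - 1)*(p - 15)*(p**2 - 5*p + 128)

By the rational root theorem, p = 1 is a root, giving the factor (p - 1) and quotient 7*p**4 - 145*p**3 + 1521*p**2 - 14455*p + 9600.
Next, p = 5/7 is a root, so (7*p - 5) divides it; the quotient is p**3 - 20*p**2 + 203*p - 1920.
Continuing, p = 15 is a root, giving the factor (p - 15) and quotient p**2 - 5*p + 128.
The quadratic p**2 - 5*p + 128 has discriminant -487 < 0 and is irreducible over ℤ.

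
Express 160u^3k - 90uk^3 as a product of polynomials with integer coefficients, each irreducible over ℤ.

10ku(4u - 3k)(4u + 3k)

Factor out 10uk, leaving 16u^2 - 9k^2, which is a difference of two squares.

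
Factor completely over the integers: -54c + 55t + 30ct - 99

(5t - 9)(6c + 11)

Group as (30ct - 54c) + (55t - 99) = 6c(5t - 9) + 11(5t - 9).
Both groups share the factor (5t - 9).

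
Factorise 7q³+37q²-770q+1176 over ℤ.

Trying the rational-root candidates, q = 7 is a root, so (q-7) is a factor; dividing leaves 7q²+86q-168.
The remaining quadratic factors as (7q-12)(q+14).

(7q-12)(q+14)(q-7)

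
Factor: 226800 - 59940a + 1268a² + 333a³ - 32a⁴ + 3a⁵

Among the possible rational roots, a = -10 is a root, so (a + 10) is a factor; dividing leaves 3a⁴ - 62a³ + 953a² - 8262a + 22680.
Next, a = 9 is a root, giving the factor (a - 9) and quotient 3a³ - 35a² + 638a - 2520.
Continuing, a = 14/3 is a root, so (3a - 14) divides it; the quotient is a² - 7a + 180.
The quadratic a² - 7a + 180 has discriminant -671 < 0 and is irreducible over ℤ.

(3a - 14)(a + 10)(a - 9)(a² - 7a + 180)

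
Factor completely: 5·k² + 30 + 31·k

(5·k + 6)·(k + 5)

Need a pair with product 5·30 = 150 and sum 31: that's 25 and 6.
Split the middle term: 5·k² + 25·k + 6·k + 30 = 5·k·(k + 5) + 6·(k + 5).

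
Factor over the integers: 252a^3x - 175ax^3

Factor out 7ax, leaving 36a^2 - 25x^2, which is a difference of two squares.

7ax(6a + 5x)(6a - 5x)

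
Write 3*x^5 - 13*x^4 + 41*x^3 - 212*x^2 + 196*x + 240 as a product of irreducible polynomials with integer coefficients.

(3*x + 2)*(x - 2)*(x - 4)*(x^2 + x + 15)

Testing divisors of the constant over divisors of the leading coefficient, x = -2/3 is a root, so (3*x + 2) is a factor; dividing leaves x^4 - 5*x^3 + 17*x^2 - 82*x + 120.
Continuing, x = 2 is a root, so (x - 2) is a factor; dividing leaves x^3 - 3*x^2 + 11*x - 60.
Then x = 4 is a root, so (x - 4) divides it; the quotient is x^2 + x + 15.
The quadratic x^2 + x + 15 has discriminant -59 < 0 and is irreducible over ℤ.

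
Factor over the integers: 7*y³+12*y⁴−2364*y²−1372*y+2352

Among the possible rational roots, y = 3/4 is a root, so (4*y−3) is a factor; dividing leaves 3*y³+4*y²−588*y−784.
Next, y = −14 is a root, so (y+14) divides it; the quotient is 3*y²−38*y−56.
The remaining quadratic factors as (y−14)(3*y+4).

(3*y+4)*(4*y−3)*(y+14)*(y−14)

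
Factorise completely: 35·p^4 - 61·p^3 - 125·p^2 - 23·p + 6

(5·p + 2)·(7·p - 1)·(p + 1)·(p - 3)

Among the possible rational roots, p = 3 is a root, so (p - 3) divides it; the quotient is 35·p^3 + 44·p^2 + 7·p - 2.
Next, p = 1/7 is a root, giving the factor (7·p - 1) and quotient 5·p^2 + 7·p + 2.
The remaining quadratic factors as (5·p + 2)(p + 1).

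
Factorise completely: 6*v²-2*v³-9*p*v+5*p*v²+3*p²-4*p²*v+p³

Group: p*(p²-3*p*v+2*v²) + (-v+3)*(p²-3*p*v+2*v²); both groups contain (p²-3*p*v+2*v²), so (p-v+3) is a factor with cofactor p²-3*p*v+2*v².
The cofactor groups again: p²-3*p*v+2*v² = p*(p-v) - 2*v*(p-v); both groups contain (p-v), giving (p-2*v)*(p-v).

(p-2*v)*(p-v)*(p-v+3)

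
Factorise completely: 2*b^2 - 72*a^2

2*(b - 6*a)*(b + 6*a)

Factor out 2, leaving b^2 - 36*a^2, which is a difference of two squares.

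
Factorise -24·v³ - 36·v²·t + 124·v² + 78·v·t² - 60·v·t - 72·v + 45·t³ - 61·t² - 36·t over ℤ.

Group: 2·v·(-12·v² - 12·v·t + 62·v + 45·t² - 61·t - 36) + t·(-12·v² - 12·v·t + 62·v + 45·t² - 61·t - 36); both groups contain (-12·v² - 12·v·t + 62·v + 45·t² - 61·t - 36), so (2·v + t) is a factor with cofactor -12·v² - 12·v·t + 62·v + 45·t² - 61·t - 36.
The cofactor groups again: -12·v² - 12·v·t + 62·v + 45·t² - 61·t - 36 = -6·v·(2·v + 5·t - 9) + (9·t + 4)·(2·v + 5·t - 9); both groups contain (2·v + 5·t - 9), giving -(6·v - 9·t - 4)·(2·v + 5·t - 9).

-(6·v - 9·t - 4)·(2·v + 5·t - 9)·(2·v + t)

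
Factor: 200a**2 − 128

8(5a + 4)(5a − 4)

Pull out the common factor 8; 25a**2 − 16 is a difference of squares.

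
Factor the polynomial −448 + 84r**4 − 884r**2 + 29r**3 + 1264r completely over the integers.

Testing divisors of the constant over divisors of the leading coefficient, r = −4 is a root, giving the factor (r + 4) and quotient 84r**3 − 307r**2 + 344r − 112.
Next, r = 4/7 is a root, so (7r − 4) divides it; the quotient is 12r**2 − 37r + 28.
The remaining quadratic factors as (4r − 7)(3r − 4).

(3r − 4)(4r − 7)(7r − 4)(r + 4)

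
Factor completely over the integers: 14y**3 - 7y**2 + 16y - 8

(2y - 1)(7y**2 + 8)

Group as (14y**3 + 16y) + (-7y**2 - 8) = 2y(7y**2 + 8) - (7y**2 + 8).
Both groups share the factor (7y**2 + 8).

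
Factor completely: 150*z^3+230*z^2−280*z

Pull out the common factor 10*z, then factor the remaining trinomial.

10*z*(3*z+7)*(5*z−4)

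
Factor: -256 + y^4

Difference of squares twice: with A = y and B = 4, A⁴ − B⁴ = (A² − B²)(A² + B²), and A² − B² factors again.

(y + 4)(y - 4)(y^2 + 16)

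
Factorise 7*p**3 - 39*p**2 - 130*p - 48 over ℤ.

(7*p + 3)*(p + 2)*(p - 8)

Among the possible rational roots, p = -2 is a root, so (p + 2) divides it; the quotient is 7*p**2 - 53*p - 24.
The remaining quadratic factors as (p - 8)(7*p + 3).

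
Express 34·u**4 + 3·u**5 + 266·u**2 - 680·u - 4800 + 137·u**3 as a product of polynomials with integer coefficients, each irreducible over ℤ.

(3·u - 8)·(u + 5)·(u + 6)·(u**2 + 3·u + 20)

Among the possible rational roots, u = -6 is a root, so (u + 6) divides it; the quotient is 3·u**4 + 16·u**3 + 41·u**2 + 20·u - 800.
Then u = -5 is a root, so (u + 5) divides it; the quotient is 3·u**3 + u**2 + 36·u - 160.
Continuing, u = 8/3 is a root, giving the factor (3·u - 8) and quotient u**2 + 3·u + 20.
The quadratic u**2 + 3·u + 20 has discriminant -71 < 0 and is irreducible over ℤ.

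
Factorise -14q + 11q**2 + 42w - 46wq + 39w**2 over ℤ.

Group: 3w(13w - 11q + 14) - q(13w - 11q + 14); both groups contain (13w - 11q + 14).

(13w - 11q + 14)(3w - q)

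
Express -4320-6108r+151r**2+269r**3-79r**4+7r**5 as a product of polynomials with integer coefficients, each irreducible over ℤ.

Testing divisors of the constant over divisors of the leading coefficient, r = -3 is a root, so (r+3) is a factor; dividing leaves 7r**4-100r**3+569r**2-1556r-1440.
Next, r = 8 is a root, giving the factor (r-8) and quotient 7r**3-44r**2+217r+180.
Continuing, r = -5/7 is a root, so (7r+5) divides it; the quotient is r**2-7r+36.
The quadratic r**2-7r+36 has discriminant -95 < 0 and is irreducible over ℤ.

(7r+5)(r+3)(r-8)(r**2-7r+36)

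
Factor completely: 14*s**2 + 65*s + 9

(2*s + 9)*(7*s + 1)

Need a pair with product 14·9 = 126 and sum 65: that's 2 and 63.
Split the middle term: 14*s**2 + 2*s + 63*s + 9 = 2*s*(7*s + 1) + 9*(7*s + 1).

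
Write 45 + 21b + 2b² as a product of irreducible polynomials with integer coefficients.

Need a pair with product 2·45 = 90 and sum 21: that's 6 and 15.
Split the middle term: 2b² + 6b + 15b + 45 = 2b(b + 3) + 15(b + 3).

(2b + 15)(b + 3)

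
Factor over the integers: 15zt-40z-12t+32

(3t-8)(5z-4)

Group as (15zt-40z) + (-12t+32) = 5z(3t-8) - 4(3t-8).
Both groups share the factor (3t-8).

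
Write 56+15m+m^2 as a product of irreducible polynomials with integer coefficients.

Two integers with product 56 and sum 15 are 7 and 8.

(m+7)(m+8)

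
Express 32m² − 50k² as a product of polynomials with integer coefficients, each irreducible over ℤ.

Pull out the common factor 2; 16m² − 25k² is a difference of squares.

2(4m − 5k)(4m + 5k)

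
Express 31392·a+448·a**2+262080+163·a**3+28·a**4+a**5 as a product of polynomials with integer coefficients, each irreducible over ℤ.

Testing divisors of the constant over divisors of the leading coefficient, a = -13 is a root, giving the factor (a+13) and quotient a**4+15·a**3-32·a**2+864·a+20160.
Next, a = -15 is a root, giving the factor (a+15) and quotient a**3-32·a+1344.
Next, a = -12 is a root, so (a+12) is a factor; dividing leaves a**2-12·a+112.
The quadratic a**2-12·a+112 has discriminant -304 < 0 and is irreducible over ℤ.

(a+12)·(a+13)·(a+15)·(a**2-12·a+112)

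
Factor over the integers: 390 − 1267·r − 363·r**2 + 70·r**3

Trying the rational-root candidates, r = 15/2 is a root, giving the factor (2·r − 15) and quotient 35·r**2 + 81·r − 26.
The remaining quadratic factors as (5·r + 13)(7·r − 2).

(2·r − 15)·(5·r + 13)·(7·r − 2)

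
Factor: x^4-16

(x+2)(x-2)(x^2+4)

Write as (x^2)² − (4)², then factor x^2-4 once more.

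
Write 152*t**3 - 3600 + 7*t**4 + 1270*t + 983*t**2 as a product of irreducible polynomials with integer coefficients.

Among the possible rational roots, t = 9/7 is a root, so (7*t - 9) divides it; the quotient is t**3 + 23*t**2 + 170*t + 400.
Continuing, t = -5 is a root, so (t + 5) divides it; the quotient is t**2 + 18*t + 80.
The remaining quadratic factors as (t + 8)(t + 10).

(7*t - 9)*(t + 10)*(t + 5)*(t + 8)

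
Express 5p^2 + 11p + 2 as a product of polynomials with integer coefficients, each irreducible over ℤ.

Need a pair with product 5·2 = 10 and sum 11: that's 1 and 10.
Split the middle term: 5p^2 + p + 10p + 2 = p(5p + 1) + 2(5p + 1).

(5p + 1)(p + 2)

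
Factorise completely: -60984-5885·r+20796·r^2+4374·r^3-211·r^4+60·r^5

Testing divisors of the constant over divisors of the leading coefficient, r = 8/5 is a root, so (5·r-8) divides it; the quotient is 12·r^4-23·r^3+838·r^2+5500·r+7623.
Continuing, r = -7/3 is a root, giving the factor (3·r+7) and quotient 4·r^3-17·r^2+319·r+1089.
Then r = -11/4 is a root, so (4·r+11) divides it; the quotient is r^2-7·r+99.
The quadratic r^2-7·r+99 has discriminant -347 < 0 and is irreducible over ℤ.

(3·r+7)·(4·r+11)·(5·r-8)·(r^2-7·r+99)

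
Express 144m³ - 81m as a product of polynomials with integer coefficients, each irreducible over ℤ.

Pull out the common factor 9m; 16m² - 9 is a difference of squares.

9m(4m + 3)(4m - 3)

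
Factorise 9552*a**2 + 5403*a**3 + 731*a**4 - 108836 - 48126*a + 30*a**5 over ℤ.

(5*a - 14)*(6*a + 13)*(a + 13)*(a**2 + 12*a + 46)

Among the possible rational roots, a = -13 is a root, so (a + 13) divides it; the quotient is 30*a**4 + 341*a**3 + 970*a**2 - 3058*a - 8372.
Next, a = -13/6 is a root, so (6*a + 13) divides it; the quotient is 5*a**3 + 46*a**2 + 62*a - 644.
Next, a = 14/5 is a root, giving the factor (5*a - 14) and quotient a**2 + 12*a + 46.
The quadratic a**2 + 12*a + 46 has discriminant -40 < 0 and is irreducible over ℤ.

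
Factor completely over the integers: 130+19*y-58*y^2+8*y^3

(2*y-13)*(4*y+5)*(y-2)

Testing divisors of the constant over divisors of the leading coefficient, y = 2 is a root, so (y-2) is a factor; dividing leaves 8*y^2-42*y-65.
The remaining quadratic factors as (4*y+5)(2*y-13).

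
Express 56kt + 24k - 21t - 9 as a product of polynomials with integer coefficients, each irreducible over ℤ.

(7t + 3)(8k - 3)

Group as (56kt + 24k) + (-21t - 9) = 8k(7t + 3) - 3(7t + 3).
Both groups share the factor (7t + 3).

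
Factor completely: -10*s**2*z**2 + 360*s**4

10*s**2*(6*s + z)*(6*s - z)

Pull out the common factor 10*s**2; 36*s**2 - z**2 is a difference of squares.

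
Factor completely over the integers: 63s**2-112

Factor out 7, leaving 9s**2-16, which is a difference of two squares.

7(3s+4)(3s-4)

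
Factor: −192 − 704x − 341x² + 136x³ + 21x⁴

Testing divisors of the constant over divisors of the leading coefficient, x = −8 is a root, so (x + 8) divides it; the quotient is 21x³ − 32x² − 85x − 24.
Then x = −1/3 is a root, so (3x + 1) divides it; the quotient is 7x² − 13x − 24.
The remaining quadratic factors as (x − 3)(7x + 8).

(3x + 1)(7x + 8)(x + 8)(x − 3)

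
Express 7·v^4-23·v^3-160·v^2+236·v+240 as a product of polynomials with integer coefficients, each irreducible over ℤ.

(7·v+5)·(v+4)·(v-2)·(v-6)

Among the possible rational roots, v = 6 is a root, giving the factor (v-6) and quotient 7·v^3+19·v^2-46·v-40.
Then v = -4 is a root, so (v+4) is a factor; dividing leaves 7·v^2-9·v-10.
The remaining quadratic factors as (v-2)(7·v+5).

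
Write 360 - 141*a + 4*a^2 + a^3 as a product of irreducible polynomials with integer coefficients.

By the rational root theorem, a = 8 is a root, so (a - 8) is a factor; dividing leaves a^2 + 12*a - 45.
The remaining quadratic factors as (a + 15)(a - 3).

(a + 15)*(a - 3)*(a - 8)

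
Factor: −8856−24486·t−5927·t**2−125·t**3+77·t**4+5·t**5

(5·t+2)·(t+12)·(t−9)·(t**2+12·t+41)

By the rational root theorem, t = −2/5 is a root, giving the factor (5·t+2) and quotient t**4+15·t**3−31·t**2−1173·t−4428.
Continuing, t = −12 is a root, so (t+12) is a factor; dividing leaves t**3+3·t**2−67·t−369.
Continuing, t = 9 is a root, giving the factor (t−9) and quotient t**2+12·t+41.
The quadratic t**2+12·t+41 has discriminant −20 < 0 and is irreducible over ℤ.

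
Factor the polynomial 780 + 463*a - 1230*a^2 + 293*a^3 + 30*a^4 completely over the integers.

Testing divisors of the constant over divisors of the leading coefficient, a = -13 is a root, so (a + 13) is a factor; dividing leaves 30*a^3 - 97*a^2 + 31*a + 60.
Then a = 5/2 is a root, so (2*a - 5) divides it; the quotient is 15*a^2 - 11*a - 12.
The remaining quadratic factors as (3*a - 4)(5*a + 3).

(2*a - 5)*(3*a - 4)*(5*a + 3)*(a + 13)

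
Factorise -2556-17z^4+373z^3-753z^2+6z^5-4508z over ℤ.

By the rational root theorem, z = -2/3 is a root, giving the factor (3z+2) and quotient 2z^4-7z^3+129z^2-337z-1278.
Next, z = -2 is a root, so (z+2) divides it; the quotient is 2z^3-11z^2+151z-639.
Continuing, z = 9/2 is a root, so (2z-9) is a factor; dividing leaves z^2-z+71.
The quadratic z^2-z+71 has discriminant -283 < 0 and is irreducible over ℤ.

(2z-9)(3z+2)(z+2)(z^2-z+71)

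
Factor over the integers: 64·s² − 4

4·(4·s + 1)·(4·s − 1)

Every term has a factor of 4. Then 16·s² − 1 = (4·s)² − (1)².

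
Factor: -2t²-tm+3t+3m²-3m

Group: -2t(t-m) + (-3m+3)(t-m); both groups contain (t-m).

-(t-m)(2t+3m-3)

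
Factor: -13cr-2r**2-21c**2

Group: -3c(7c+2r) - r(7c+2r); both groups contain (7c+2r).

-(3c+r)(7c+2r)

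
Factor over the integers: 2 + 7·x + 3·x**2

Need a pair with product 3·2 = 6 and sum 7: that's 6 and 1.
Split the middle term: 3·x**2 + 6·x + x + 2 = 3·x·(x + 2) + (x + 2).

(3·x + 1)·(x + 2)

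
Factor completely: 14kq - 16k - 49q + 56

(2k - 7)(7q - 8)

Group as (14kq - 16k) + (-49q + 56) = 2k(7q - 8) - 7(7q - 8).
Both groups share the factor (7q - 8).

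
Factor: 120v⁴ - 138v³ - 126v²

Pull out the common factor 6v², then factor the remaining trinomial.

6v²(4v - 7)(5v + 3)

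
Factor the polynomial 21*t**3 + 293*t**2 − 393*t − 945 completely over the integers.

(3*t − 7)*(7*t + 9)*(t + 15)

By the rational root theorem, t = 7/3 is a root, giving the factor (3*t − 7) and quotient 7*t**2 + 114*t + 135.
The remaining quadratic factors as (7*t + 9)(t + 15).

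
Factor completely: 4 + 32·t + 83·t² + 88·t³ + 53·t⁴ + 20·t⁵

Among the possible rational roots, t = −1/4 is a root, giving the factor (4·t + 1) and quotient 5·t⁴ + 12·t³ + 19·t² + 16·t + 4.
Then t = −2/5 is a root, so (5·t + 2) divides it; the quotient is t³ + 2·t² + 3·t + 2.
Then t = −1 is a root, so (t + 1) divides it; the quotient is t² + t + 2.
The quadratic t² + t + 2 has discriminant −7 < 0 and is irreducible over ℤ.

(4·t + 1)·(5·t + 2)·(t + 1)·(t² + t + 2)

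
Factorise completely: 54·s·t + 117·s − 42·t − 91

(6·t + 13)·(9·s − 7)

Group as (54·s·t + 117·s) + (−42·t − 91) = 9·s·(6·t + 13) − 7·(6·t + 13).
Both groups share the factor (6·t + 13).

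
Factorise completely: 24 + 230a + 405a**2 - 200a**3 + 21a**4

By the rational root theorem, a = -1/7 is a root, giving the factor (7a + 1) and quotient 3a**3 - 29a**2 + 62a + 24.
Continuing, a = 6 is a root, giving the factor (a - 6) and quotient 3a**2 - 11a - 4.
The remaining quadratic factors as (3a + 1)(a - 4).

(3a + 1)(7a + 1)(a - 4)(a - 6)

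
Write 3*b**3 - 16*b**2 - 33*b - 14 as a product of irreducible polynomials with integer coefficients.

Trying the rational-root candidates, b = 7 is a root, giving the factor (b - 7) and quotient 3*b**2 + 5*b + 2.
The remaining quadratic factors as (b + 1)(3*b + 2).

(3*b + 2)*(b + 1)*(b - 7)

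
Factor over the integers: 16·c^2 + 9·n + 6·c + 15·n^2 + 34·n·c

(3·n + 2·c)·(5·n + 8·c + 3)

Group: 5·n·(3·n + 2·c) + (8·c + 3)·(3·n + 2·c); both groups contain (3·n + 2·c).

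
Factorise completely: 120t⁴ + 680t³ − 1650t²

10t²(2t + 15)(6t − 11)

Pull out the common factor 10t², then factor the remaining trinomial.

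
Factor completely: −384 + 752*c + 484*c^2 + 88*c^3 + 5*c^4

(5*c − 2)*(c + 4)*(c + 6)*(c + 8)

Testing divisors of the constant over divisors of the leading coefficient, c = −4 is a root, giving the factor (c + 4) and quotient 5*c^3 + 68*c^2 + 212*c − 96.
Continuing, c = −8 is a root, giving the factor (c + 8) and quotient 5*c^2 + 28*c − 12.
The remaining quadratic factors as (c + 6)(5*c − 2).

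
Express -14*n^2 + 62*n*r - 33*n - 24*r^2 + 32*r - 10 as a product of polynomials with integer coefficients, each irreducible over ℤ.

-(14*n - 6*r + 5)*(n - 4*r + 2)

Group: -14*n*(n - 4*r + 2) + (6*r - 5)*(n - 4*r + 2); both groups contain (n - 4*r + 2).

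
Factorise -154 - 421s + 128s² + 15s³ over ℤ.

Trying the rational-root candidates, s = -11 is a root, so (s + 11) is a factor; dividing leaves 15s² - 37s - 14.
The remaining quadratic factors as (3s + 1)(5s - 14).

(3s + 1)(5s - 14)(s + 11)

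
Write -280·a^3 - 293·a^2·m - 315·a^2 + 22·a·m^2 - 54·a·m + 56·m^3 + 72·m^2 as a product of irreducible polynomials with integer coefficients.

-(5·a - 2·m)·(7·a + 4·m)·(8·a + 7·m + 9)

Group: 7·a·(-40·a^2 - 19·a·m - 45·a + 14·m^2 + 18·m) + 4·m·(-40·a^2 - 19·a·m - 45·a + 14·m^2 + 18·m); both groups contain (-40·a^2 - 19·a·m - 45·a + 14·m^2 + 18·m), so (7·a + 4·m) is a factor with cofactor -40·a^2 - 19·a·m - 45·a + 14·m^2 + 18·m.
The cofactor groups again: -40·a^2 - 19·a·m - 45·a + 14·m^2 + 18·m = -5·a·(8·a + 7·m + 9) + 2·m·(8·a + 7·m + 9); both groups contain (8·a + 7·m + 9), giving -(5·a - 2·m)·(8·a + 7·m + 9).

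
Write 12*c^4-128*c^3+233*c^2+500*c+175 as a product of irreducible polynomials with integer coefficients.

(2*c+1)*(6*c+5)*(c-5)*(c-7)

Testing divisors of the constant over divisors of the leading coefficient, c = -5/6 is a root, so (6*c+5) divides it; the quotient is 2*c^3-23*c^2+58*c+35.
Then c = -1/2 is a root, so (2*c+1) divides it; the quotient is c^2-12*c+35.
The remaining quadratic factors as (c-7)(c-5).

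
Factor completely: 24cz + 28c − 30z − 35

(4c − 5)(6z + 7)

Group as (24cz + 28c) + (−30z − 35) = 4c(6z + 7) − 5(6z + 7).
Both groups share the factor (6z + 7).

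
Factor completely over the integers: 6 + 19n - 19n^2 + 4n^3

Trying the rational-root candidates, n = 2 is a root, so (n - 2) is a factor; dividing leaves 4n^2 - 11n - 3.
The remaining quadratic factors as (n - 3)(4n + 1).

(4n + 1)(n - 2)(n - 3)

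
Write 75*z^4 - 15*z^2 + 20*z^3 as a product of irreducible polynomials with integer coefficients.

Pull out the common factor 5*z^2, then factor the remaining trinomial.

5*z^2*(3*z - 1)*(5*z + 3)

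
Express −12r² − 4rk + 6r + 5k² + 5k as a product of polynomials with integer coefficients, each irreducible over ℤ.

−(2r − k − 1)(6r + 5k)

Group: −6r(2r − k − 1) − 5k(2r − k − 1); both groups contain (2r − k − 1).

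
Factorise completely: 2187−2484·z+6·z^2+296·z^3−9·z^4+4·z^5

Testing divisors of the constant over divisors of the leading coefficient, z = −3 is a root, giving the factor (z+3) and quotient 4·z^4−21·z^3+359·z^2−1071·z+729.
Then z = 9/4 is a root, giving the factor (4·z−9) and quotient z^3−3·z^2+83·z−81.
Continuing, z = 1 is a root, so (z−1) is a factor; dividing leaves z^2−2·z+81.
The quadratic z^2−2·z+81 has discriminant −320 < 0 and is irreducible over ℤ.

(4·z−9)·(z+3)·(z−1)·(z^2−2·z+81)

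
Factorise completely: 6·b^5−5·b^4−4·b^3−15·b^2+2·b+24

Trying the rational-root candidates, b = 4/3 is a root, so (3·b−4) divides it; the quotient is 2·b^4+b^3−5·b−6.
Then b = 3/2 is a root, so (2·b−3) divides it; the quotient is b^3+2·b^2+3·b+2.
Continuing, b = −1 is a root, so (b+1) divides it; the quotient is b^2+b+2.
The quadratic b^2+b+2 has discriminant −7 < 0 and is irreducible over ℤ.

(2·b−3)·(3·b−4)·(b+1)·(b^2+b+2)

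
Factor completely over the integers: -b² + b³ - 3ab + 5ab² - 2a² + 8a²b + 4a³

(2a + b)(2a + b - 1)(a + b)

Group: a(4a² + 4ab - 2a + b² - b) + b(4a² + 4ab - 2a + b² - b); both groups contain (4a² + 4ab - 2a + b² - b), so (a + b) is a factor with cofactor 4a² + 4ab - 2a + b² - b.
The cofactor groups again: 4a² + 4ab - 2a + b² - b = 2a(2a + b - 1) + b(2a + b - 1); both groups contain (2a + b - 1), giving (2a + b)(2a + b - 1).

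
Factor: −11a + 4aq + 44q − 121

Group as (4aq − 11a) + (44q − 121) = a(4q − 11) + 11(4q − 11).
Both groups share the factor (4q − 11).

(4q − 11)(a + 11)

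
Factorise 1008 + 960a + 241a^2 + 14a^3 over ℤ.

Among the possible rational roots, a = -12/7 is a root, so (7a + 12) is a factor; dividing leaves 2a^2 + 31a + 84.
The remaining quadratic factors as (a + 12)(2a + 7).

(2a + 7)(7a + 12)(a + 12)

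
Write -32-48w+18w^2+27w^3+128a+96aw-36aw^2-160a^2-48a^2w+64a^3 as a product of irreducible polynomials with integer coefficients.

(4a+3w-4)(4a-3w-2)(4a-3w-4)

Group: 4a(16a^2-32a-9w^2+16) + (-3w-2)(16a^2-32a-9w^2+16); both groups contain (16a^2-32a-9w^2+16), so (4a-3w-2) is a factor with cofactor 16a^2-32a-9w^2+16.
The cofactor groups again: 16a^2-32a-9w^2+16 = 4a(4a-3w-4) + (3w-4)(4a-3w-4); both groups contain (4a-3w-4), giving (4a+3w-4)(4a-3w-4).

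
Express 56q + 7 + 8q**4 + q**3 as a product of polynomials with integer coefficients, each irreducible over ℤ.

Group as (8q**4 + 56q) + (q**3 + 7) = 8q(q**3 + 7) + (q**3 + 7).
Both groups share the factor (q**3 + 7).

(8q + 1)(q**3 + 7)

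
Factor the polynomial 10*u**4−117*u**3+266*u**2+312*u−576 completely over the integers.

Among the possible rational roots, u = 6/5 is a root, so (5*u−6) is a factor; dividing leaves 2*u**3−21*u**2+28*u+96.
Continuing, u = −3/2 is a root, giving the factor (2*u+3) and quotient u**2−12*u+32.
The remaining quadratic factors as (u−8)(u−4).

(2*u+3)*(5*u−6)*(u−4)*(u−8)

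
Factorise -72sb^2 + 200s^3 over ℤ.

Factor out 8s, leaving 25s^2 - 9b^2, which is a difference of two squares.

8s(5s - 3b)(5s + 3b)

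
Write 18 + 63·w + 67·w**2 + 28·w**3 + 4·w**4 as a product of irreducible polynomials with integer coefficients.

(2·w + 1)·(2·w + 3)·(w + 2)·(w + 3)

Trying the rational-root candidates, w = -1/2 is a root, so (2·w + 1) is a factor; dividing leaves 2·w**3 + 13·w**2 + 27·w + 18.
Continuing, w = -3/2 is a root, so (2·w + 3) divides it; the quotient is w**2 + 5·w + 6.
The remaining quadratic factors as (w + 2)(w + 3).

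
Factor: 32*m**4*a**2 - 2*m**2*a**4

2*a**2*m**2*(4*m - a)*(4*m + a)

Every term has a factor of 2*m**2*a**2. Then 16*m**2 - a**2 = (4*m)² − (a)².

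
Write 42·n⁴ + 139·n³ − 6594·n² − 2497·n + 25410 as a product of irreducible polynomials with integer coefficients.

(6·n − 11)·(7·n + 15)·(n + 14)·(n − 11)

By the rational root theorem, n = −15/7 is a root, so (7·n + 15) divides it; the quotient is 6·n³ + 7·n² − 957·n + 1694.
Then n = 11/6 is a root, so (6·n − 11) is a factor; dividing leaves n² + 3·n − 154.
The remaining quadratic factors as (n − 11)(n + 14).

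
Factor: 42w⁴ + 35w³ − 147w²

7w²(2w − 3)(3w + 7)

Pull out the common factor 7w², then factor the remaining trinomial.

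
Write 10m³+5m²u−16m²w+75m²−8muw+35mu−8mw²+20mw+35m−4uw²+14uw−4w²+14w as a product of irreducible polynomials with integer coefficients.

Group: m(10m²+5mu+4mw+5m+2uw+2w) + (−2w+7)(10m²+5mu+4mw+5m+2uw+2w); both groups contain (10m²+5mu+4mw+5m+2uw+2w), so (m−2w+7) is a factor with cofactor 10m²+5mu+4mw+5m+2uw+2w.
The cofactor groups again: 10m²+5mu+4mw+5m+2uw+2w = 5m(2m+u+1) + 2w(2m+u+1); both groups contain (2m+u+1), giving (5m+2w)(2m+u+1).

(2m+u+1)(5m+2w)(m−2w+7)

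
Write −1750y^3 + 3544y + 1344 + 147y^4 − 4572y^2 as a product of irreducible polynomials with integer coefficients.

(3y + 8)(7y + 2)(7y − 6)(y − 14)

Among the possible rational roots, y = 14 is a root, giving the factor (y − 14) and quotient 147y^3 + 308y^2 − 260y − 96.
Continuing, y = −8/3 is a root, giving the factor (3y + 8) and quotient 49y^2 − 28y − 12.
The remaining quadratic factors as (7y − 6)(7y + 2).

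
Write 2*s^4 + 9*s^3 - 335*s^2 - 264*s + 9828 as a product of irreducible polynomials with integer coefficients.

(2*s - 13)*(s + 14)*(s + 6)*(s - 9)

By the rational root theorem, s = -14 is a root, so (s + 14) divides it; the quotient is 2*s^3 - 19*s^2 - 69*s + 702.
Next, s = 13/2 is a root, so (2*s - 13) divides it; the quotient is s^2 - 3*s - 54.
The remaining quadratic factors as (s - 9)(s + 6).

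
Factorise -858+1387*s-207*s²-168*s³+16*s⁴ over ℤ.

(4*s+13)*(4*s-3)*(s-11)*(s-2)

Testing divisors of the constant over divisors of the leading coefficient, s = -13/4 is a root, so (4*s+13) divides it; the quotient is 4*s³-55*s²+127*s-66.
Continuing, s = 11 is a root, so (s-11) divides it; the quotient is 4*s²-11*s+6.
The remaining quadratic factors as (s-2)(4*s-3).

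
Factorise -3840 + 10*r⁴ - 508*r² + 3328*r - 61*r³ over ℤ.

Testing divisors of the constant over divisors of the leading coefficient, r = 4 is a root, so (r - 4) is a factor; dividing leaves 10*r³ - 21*r² - 592*r + 960.
Next, r = 8 is a root, so (r - 8) divides it; the quotient is 10*r² + 59*r - 120.
The remaining quadratic factors as (2*r + 15)(5*r - 8).

(2*r + 15)*(5*r - 8)*(r - 4)*(r - 8)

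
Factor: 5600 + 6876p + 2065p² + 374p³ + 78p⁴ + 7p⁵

(7p + 8)(p + 4)(p + 7)(p² − p + 25)

Testing divisors of the constant over divisors of the leading coefficient, p = −7 is a root, so (p + 7) divides it; the quotient is 7p⁴ + 29p³ + 171p² + 868p + 800.
Then p = −4 is a root, so (p + 4) divides it; the quotient is 7p³ + p² + 167p + 200.
Next, p = −8/7 is a root, so (7p + 8) is a factor; dividing leaves p² − p + 25.
The quadratic p² − p + 25 has discriminant −99 < 0 and is irreducible over ℤ.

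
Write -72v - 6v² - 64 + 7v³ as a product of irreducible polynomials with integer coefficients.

(7v + 8)(v + 2)(v - 4)

By the rational root theorem, v = 4 is a root, so (v - 4) divides it; the quotient is 7v² + 22v + 16.
The remaining quadratic factors as (v + 2)(7v + 8).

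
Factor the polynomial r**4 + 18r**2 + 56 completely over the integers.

Substitute u = r**2 to get a quadratic in u, then factor.
r**2 + 4 is irreducible over ℤ (sum of squares).
r**2 + 14 is irreducible over ℤ (always positive, so no real roots).

(r**2 + 14)(r**2 + 4)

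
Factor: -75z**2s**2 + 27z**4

Every term has a factor of 3z**2. Then 9z**2 - 25s**2 = (3z)² − (5s)².

3z**2(3z - 5s)(3z + 5s)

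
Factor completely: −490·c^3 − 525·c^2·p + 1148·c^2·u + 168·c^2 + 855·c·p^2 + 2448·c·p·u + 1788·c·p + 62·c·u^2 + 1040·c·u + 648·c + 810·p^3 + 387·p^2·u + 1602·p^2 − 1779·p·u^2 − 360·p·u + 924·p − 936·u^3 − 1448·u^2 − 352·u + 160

−(10·c + 15·p + 8·u + 8)·(7·c + 6·p − 9·u + 2)·(7·c − 9·p − 13·u − 10)

Group: 7·c·(−70·c^2 − 15·c·p + 74·c·u + 44·c + 135·p^2 + 267·p·u + 222·p + 104·u^2 + 184·u + 80) + (6·p − 9·u + 2)·(−70·c^2 − 15·c·p + 74·c·u + 44·c + 135·p^2 + 267·p·u + 222·p + 104·u^2 + 184·u + 80); both groups contain (−70·c^2 − 15·c·p + 74·c·u + 44·c + 135·p^2 + 267·p·u + 222·p + 104·u^2 + 184·u + 80), so (7·c + 6·p − 9·u + 2) is a factor with cofactor −70·c^2 − 15·c·p + 74·c·u + 44·c + 135·p^2 + 267·p·u + 222·p + 104·u^2 + 184·u + 80.
The cofactor groups again: −70·c^2 − 15·c·p + 74·c·u + 44·c + 135·p^2 + 267·p·u + 222·p + 104·u^2 + 184·u + 80 = −7·c·(10·c + 15·p + 8·u + 8) + (9·p + 13·u + 10)·(10·c + 15·p + 8·u + 8); both groups contain (10·c + 15·p + 8·u + 8), giving −(7·c − 9·p − 13·u − 10)·(10·c + 15·p + 8·u + 8).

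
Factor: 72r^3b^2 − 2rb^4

Pull out the common factor 2rb^2; 36r^2 − b^2 is a difference of squares.

2b^2r(6r − b)(6r + b)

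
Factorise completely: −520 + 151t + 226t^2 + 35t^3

(5t + 13)(7t − 8)(t + 5)

Trying the rational-root candidates, t = −5 is a root, giving the factor (t + 5) and quotient 35t^2 + 51t − 104.
The remaining quadratic factors as (7t − 8)(5t + 13).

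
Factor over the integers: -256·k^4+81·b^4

(3·b+4·k)·(3·b-4·k)·(9·b^2+16·k^2)

(3·b)⁴ − (4·k)⁴ = ((3·b)² − (4·k)²)((3·b)² + (4·k)²); the first factor splits again, the second (9·b^2+16·k^2) is irreducible.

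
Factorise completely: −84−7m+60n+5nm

(5n−7)(m+12)

Group as (5nm+60n) + (−7m−84) = 5n(m+12) − 7(m+12).
Both groups share the factor (m+12).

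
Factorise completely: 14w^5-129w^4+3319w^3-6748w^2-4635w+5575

Testing divisors of the constant over divisors of the leading coefficient, w = -1 is a root, so (w+1) is a factor; dividing leaves 14w^4-143w^3+3462w^2-10210w+5575.
Continuing, w = 5/2 is a root, so (2w-5) is a factor; dividing leaves 7w^3-54w^2+1596w-1115.
Continuing, w = 5/7 is a root, so (7w-5) is a factor; dividing leaves w^2-7w+223.
The quadratic w^2-7w+223 has discriminant -843 < 0 and is irreducible over ℤ.

(2w-5)(7w-5)(w+1)(w^2-7w+223)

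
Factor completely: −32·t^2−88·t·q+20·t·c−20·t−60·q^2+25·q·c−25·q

Group: −8·t·(4·t+5·q) + (−12·q+5·c−5)·(4·t+5·q); both groups contain (4·t+5·q).

−(8·t+12·q−5·c+5)·(4·t+5·q)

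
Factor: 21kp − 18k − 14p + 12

(3k − 2)(7p − 6)

Group as (21kp − 18k) + (−14p + 12) = 3k(7p − 6) − 2(7p − 6).
Both groups share the factor (7p − 6).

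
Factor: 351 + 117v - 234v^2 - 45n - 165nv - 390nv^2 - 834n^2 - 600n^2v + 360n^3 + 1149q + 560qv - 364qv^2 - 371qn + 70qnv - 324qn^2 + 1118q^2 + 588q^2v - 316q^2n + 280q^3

Group: 4q(70q^2 - 9qn + 182qv + 227q - 90n^2 + 195nv + 141n + 117v + 117) + (-4n - 2v + 3)(70q^2 - 9qn + 182qv + 227q - 90n^2 + 195nv + 141n + 117v + 117); both groups contain (70q^2 - 9qn + 182qv + 227q - 90n^2 + 195nv + 141n + 117v + 117), so (4q - 4n - 2v + 3) is a factor with cofactor 70q^2 - 9qn + 182qv + 227q - 90n^2 + 195nv + 141n + 117v + 117.
The cofactor groups again: 70q^2 - 9qn + 182qv + 227q - 90n^2 + 195nv + 141n + 117v + 117 = 5q(14q + 15n + 9) + (-6n + 13v + 13)(14q + 15n + 9); both groups contain (14q + 15n + 9), giving (5q - 6n + 13v + 13)(14q + 15n + 9).

(4q - 4n - 2v + 3)(5q - 6n + 13v + 13)(14q + 15n + 9)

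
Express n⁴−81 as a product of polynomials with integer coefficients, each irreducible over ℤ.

(n+3)(n−3)(n²+9)

Difference of squares twice: with A = n and B = 3, A⁴ − B⁴ = (A² − B²)(A² + B²), and A² − B² factors again.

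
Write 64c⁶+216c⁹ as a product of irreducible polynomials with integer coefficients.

8c⁶(3c+2)(9c²-6c+4)

Factor out 8c⁶ first: what remains is 27c³+8.
Recognize a sum of cubes with the parts 2 and 3c.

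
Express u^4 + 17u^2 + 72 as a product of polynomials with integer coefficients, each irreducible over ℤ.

Substitute w = u^2 to get a quadratic in w, then factor.
u^2 + 8 is irreducible over ℤ (always positive, so no real roots).
u^2 + 9 is irreducible over ℤ (sum of squares).

(u^2 + 8)(u^2 + 9)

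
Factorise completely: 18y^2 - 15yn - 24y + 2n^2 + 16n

Group: 3y(6y - n - 8) - 2n(6y - n - 8); both groups contain (6y - n - 8).

(3y - 2n)(6y - n - 8)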